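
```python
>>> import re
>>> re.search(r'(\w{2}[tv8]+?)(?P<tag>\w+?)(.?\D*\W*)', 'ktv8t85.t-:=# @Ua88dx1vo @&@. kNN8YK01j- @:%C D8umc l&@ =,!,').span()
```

(0, 5)

Pattern: exactly 2 of a word character, then one or more of one of [tv8] (lazy) (captured); then one or more of a word character (lazy) (captured as 'tag'); then optionally any character, then zero or more of a non-digit, then zero or more of a non-word character (captured).
Lazy quantifiers expand one character at a time until the remainder of the pattern can match.
`search` walks the string left to right and returns the first match it finds.
The match spans [0:5] → 'ktv8t'.
Captured: group 1 = 'ktv', group 2 = '8', group 3 = 't'.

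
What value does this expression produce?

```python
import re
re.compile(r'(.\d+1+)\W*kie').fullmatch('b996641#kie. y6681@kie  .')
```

`fullmatch` succeeds only if the pattern covers the string from start to end.
Here the string isn't matched end-to-end, so the call returns None.

None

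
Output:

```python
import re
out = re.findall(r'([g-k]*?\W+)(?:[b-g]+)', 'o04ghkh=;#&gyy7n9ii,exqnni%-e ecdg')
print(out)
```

['ghkh=;#&', 'ii,', 'i%-', ' ']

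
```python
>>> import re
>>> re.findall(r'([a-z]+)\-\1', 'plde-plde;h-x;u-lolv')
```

After group 1 captures some text, `\1` only succeeds where that same text appears again.
`findall` collects group 1 from the one match (1 total).

['plde']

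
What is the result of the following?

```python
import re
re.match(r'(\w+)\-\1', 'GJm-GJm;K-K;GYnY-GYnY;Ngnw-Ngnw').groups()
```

('GJm',)

A backreference is literal: `\1` must see the identical characters the first group matched.
With `match`, the pattern is implicitly anchored at the beginning.
The match spans [0:7] → 'GJm-GJm'.
Captured: group 1 = 'GJm'.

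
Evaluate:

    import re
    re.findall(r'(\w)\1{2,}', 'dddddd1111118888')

['d', '1', '8']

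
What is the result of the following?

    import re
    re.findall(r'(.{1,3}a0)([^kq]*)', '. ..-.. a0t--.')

2 groups means the one result is a tuple of 2 captured strings — 1 here.

[('.. a0', 't--.')]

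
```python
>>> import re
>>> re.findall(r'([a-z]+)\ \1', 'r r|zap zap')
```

`\1` has to match the exact text group 1 already captured.
One capturing group, so `findall` returns just the captured substring from each match — 2 in all.

['r', 'zap']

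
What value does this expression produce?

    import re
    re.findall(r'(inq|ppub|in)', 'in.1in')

['in', 'in']

Matches: at [0:2] match 'in', group 1 = 'in'; at [4:6] match 'in', group 1 = 'in'.
With a single group, `findall` returns only what that group captured — 2 items.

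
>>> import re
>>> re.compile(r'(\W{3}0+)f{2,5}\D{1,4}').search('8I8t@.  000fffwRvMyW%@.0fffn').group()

'.  000fffwRvM'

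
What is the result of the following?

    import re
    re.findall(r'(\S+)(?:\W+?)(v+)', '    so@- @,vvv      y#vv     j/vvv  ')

[('so@-', 'vvv'), ('y', 'vv'), ('j', 'vvv')]

Pattern: one or more of a non-whitespace character (captured); then one or more of a non-word character (lazy) (non-capturing group); then one or more of a literal 'v' (captured).
Walking the string: at [4:14] match 'so@- @,vvv', groups = ('so@-', 'vvv'); at [20:24] match 'y#vv', groups = ('y', 'vv'); at [29:34] match 'j/vvv', groups = ('j', 'vvv').
`findall` packs the 2 group values into a tuple for every match.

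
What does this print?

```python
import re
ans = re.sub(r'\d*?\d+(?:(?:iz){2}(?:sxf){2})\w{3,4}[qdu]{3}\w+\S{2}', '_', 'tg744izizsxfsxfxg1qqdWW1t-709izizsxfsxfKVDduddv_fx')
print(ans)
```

tg__

Pattern: zero or more of a digit (lazy), then one or more of a digit; then the literal 'iz' repeated 2 times, then the literal 'sxf' repeated 2 times (non-capturing group); then 3 to 4 of a word character, then exactly 3 of one of [qdu], then one or more of a word character; then exactly 2 of a non-whitespace character.
`sub` substitutes '_' at each match site.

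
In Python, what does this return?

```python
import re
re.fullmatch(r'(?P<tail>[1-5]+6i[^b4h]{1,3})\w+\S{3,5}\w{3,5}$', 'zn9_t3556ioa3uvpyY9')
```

None

The pattern matches one or more of a character in [1-5], then the literal '6i', then 1 to 3 of any character except [b4h] (captured as 'tail'); then one or more of a word character, then 3 to 5 of a non-whitespace character, then 3 to 5 of a word character; then anchored at the end.
`fullmatch` succeeds only if the pattern covers the string from start to end.
Here there's no way to consume every character, so the call returns None.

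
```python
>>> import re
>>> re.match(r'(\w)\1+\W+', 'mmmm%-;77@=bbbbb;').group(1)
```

'm'

The match spans [0:7] → 'mmmm%-;'.
Captured: group 1 = 'm'.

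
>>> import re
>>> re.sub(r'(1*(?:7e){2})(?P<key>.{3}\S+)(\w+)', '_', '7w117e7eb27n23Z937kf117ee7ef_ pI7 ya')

'7w_ pI7 ya'

The pattern matches zero or more of a literal '1', then the literal '7e' repeated 2 times (captured); then exactly 3 of any character, then one or more of a non-whitespace character (captured as 'key'); then one or more of a word character (captured).
Matches: at [2:29] → '117e7eb27n23Z937kf117ee7ef_'.
Each match is replaced by '_'.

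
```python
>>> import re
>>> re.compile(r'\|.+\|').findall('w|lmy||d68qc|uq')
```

['|lmy||d68qc|']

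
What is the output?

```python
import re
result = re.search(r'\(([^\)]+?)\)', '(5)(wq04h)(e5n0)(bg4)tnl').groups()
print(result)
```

('5',)

`search` walks the string left to right and returns the first match it finds.
The match spans [0:3] → '(5)'.
Captured: group 1 = '5'.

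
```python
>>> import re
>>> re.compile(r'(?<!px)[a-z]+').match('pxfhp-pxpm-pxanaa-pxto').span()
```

(0, 5)

The negative lookaround is zero-width — it rules out positions where the adjacent text would match, without consuming anything.
`re.match` only tries the pattern at the start of the string.
The match spans [0:5] → 'pxfhp'.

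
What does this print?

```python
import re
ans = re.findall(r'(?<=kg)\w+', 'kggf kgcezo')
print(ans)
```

Because the assertion is zero-width, the text it checks is not consumed and won't appear in the result.
Scanning left to right: at [2:4] → 'gf'; at [7:11] → 'cezo'.
With no groups in the pattern, `findall` gives back each whole match — 2 here.

['gf', 'cezo']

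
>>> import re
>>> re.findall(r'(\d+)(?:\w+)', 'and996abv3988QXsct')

['996']

This matches one or more of a digit (captured); then one or more of a word character (non-capturing group).
Matches: at [3:18] match '996abv3988QXsct', group 1 = '996'.
With a single group, `findall` returns only what that group captured — 1 item.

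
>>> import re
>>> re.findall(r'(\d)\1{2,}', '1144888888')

`\1` has to match the exact text group 1 already captured.
Scanning left to right: at [4:10] match '888888', group 1 = '8'.
Because there's exactly one group, `findall` drops the full match and keeps group 1 from the one hit.

['8']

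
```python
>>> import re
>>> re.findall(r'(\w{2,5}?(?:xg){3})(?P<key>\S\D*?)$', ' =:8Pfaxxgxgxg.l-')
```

[('8Pfaxxgxgxg', '.l-')]

This matches 2 to 5 of a word character (lazy), then the literal 'xg' repeated 3 times (captured); then a non-whitespace character, then zero or more of a non-digit (lazy) (captured as 'key'); then anchored at the end.
Walking the string: at [3:17] match '8Pfaxxgxgxg.l-', groups = ('8Pfaxxgxgxg', '.l-').
2 groups means the one result is a tuple of 2 captured strings — 1 here.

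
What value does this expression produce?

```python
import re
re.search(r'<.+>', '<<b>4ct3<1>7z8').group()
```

`re.search` scans for the first position where the pattern succeeds.
The match spans [0:11] → '<<b>4ct3<1>'.

'<<b>4ct3<1>'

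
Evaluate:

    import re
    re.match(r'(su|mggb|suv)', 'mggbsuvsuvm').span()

(0, 4)

`re.match` only tries the pattern at the start of the string.
The match spans [0:4] → 'mggb'.
Captured: group 1 = 'mggb'.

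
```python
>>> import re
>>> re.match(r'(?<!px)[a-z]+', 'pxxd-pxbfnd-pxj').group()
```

With `match`, the pattern is implicitly anchored at the beginning.
The match spans [0:4] → 'pxxd'.

'pxxd'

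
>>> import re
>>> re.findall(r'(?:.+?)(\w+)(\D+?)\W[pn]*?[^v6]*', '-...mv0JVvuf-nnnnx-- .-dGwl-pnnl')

[('mv0JVvuf', '-nnnnx')]

A `+?`/`*?`/`{m,n}?` starts at its minimum and grows only as far as needed for what follows to match.
With 2 capturing groups, `findall` returns a 2-tuple per match.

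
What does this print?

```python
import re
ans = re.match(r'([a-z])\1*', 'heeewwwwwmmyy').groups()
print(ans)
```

('h',)

After group 1 captures some text, `\1` only succeeds where that same text appears again.
`match` is anchored at position 0; if the pattern doesn't fit there, it returns None.
The match spans [0:1] → 'h'.
Captured: group 1 = 'h'.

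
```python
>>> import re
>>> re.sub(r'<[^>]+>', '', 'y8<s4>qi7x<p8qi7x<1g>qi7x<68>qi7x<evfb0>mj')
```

'y8qi7xqi7xqi7xmj'

Matches: at [2:6] → '<s4>'; at [10:21] → '<p8qi7x<1g>'; at [25:29] → '<68>'; at [33:40] → '<evfb0>'.
`sub` substitutes '' at each match site.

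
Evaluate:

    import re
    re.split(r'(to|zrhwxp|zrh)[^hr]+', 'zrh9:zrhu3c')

['', 'zrh', 'rhu3c']

With a capturing group present, the delimiter's captured portion is kept in the result list.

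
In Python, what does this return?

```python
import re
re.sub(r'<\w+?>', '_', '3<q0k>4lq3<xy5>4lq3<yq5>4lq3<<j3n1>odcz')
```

'3_4lq3_4lq3_4lq3<_odcz'

Matches: at [1:6] → '<q0k>'; at [10:15] → '<xy5>'; at [19:24] → '<yq5>'; at [29:35] → '<j3n1>'.
`sub` substitutes '_' at each match site.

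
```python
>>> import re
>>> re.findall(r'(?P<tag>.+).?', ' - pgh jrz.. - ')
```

[' - pgh jrz.. - ']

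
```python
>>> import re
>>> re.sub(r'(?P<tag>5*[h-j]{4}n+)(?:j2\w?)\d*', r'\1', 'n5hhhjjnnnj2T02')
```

This matches zero or more of a literal '5', then exactly 4 of a character in [h-j], then one or more of a literal 'n' (captured as 'tag'); then the literal 'j2', then optionally a word character (non-capturing group); then zero or more of a digit.
Each match is replaced using the text its own group 1 captured.

'n5hhhjjnnn'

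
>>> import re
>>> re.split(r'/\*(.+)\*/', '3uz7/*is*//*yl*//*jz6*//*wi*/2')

Matches to split on: at [4:29] → '/*is*//*yl*//*jz6*//*wi*/'.
With a capturing group present, the delimiter's captured portion is kept in the result list.

['3uz7', 'is*//*yl*//*jz6*//*wi', '2']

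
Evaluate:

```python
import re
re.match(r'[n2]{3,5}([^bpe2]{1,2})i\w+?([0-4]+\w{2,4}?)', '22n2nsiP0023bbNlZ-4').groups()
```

('s', '0023bb')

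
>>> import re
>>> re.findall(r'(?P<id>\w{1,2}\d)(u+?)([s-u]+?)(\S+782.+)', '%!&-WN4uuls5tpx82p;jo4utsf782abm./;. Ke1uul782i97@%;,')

[('WN4', 'u', 'u', 'ls5tpx82p;jo4utsf782abm./;. Ke1uul782i97@%;,')]

This matches 1 to 2 of a word character, then a digit (captured as 'id'); then one or more of a literal 'u' (lazy) (captured); then one or more of a character in [s-u] (lazy) (captured); then one or more of a non-whitespace character, then the literal '782', then one or more of any character (captured).
Multiple groups make `findall` return tuples — one 4-tuple for the one match.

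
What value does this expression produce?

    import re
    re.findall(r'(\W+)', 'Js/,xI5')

['/,']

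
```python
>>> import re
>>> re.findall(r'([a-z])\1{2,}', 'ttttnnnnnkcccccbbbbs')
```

['t', 'n', 'c', 'b']

A backreference is literal: `\1` must see the identical characters the first group matched.
One capturing group, so `findall` returns just the captured substring from each match — 4 in all.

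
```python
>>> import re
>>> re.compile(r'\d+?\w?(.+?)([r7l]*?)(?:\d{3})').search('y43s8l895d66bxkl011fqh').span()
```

Pattern: one or more of a digit (lazy); then optionally a word character; then one or more of any character (lazy) (captured); then zero or more of one of [r7l] (lazy) (captured); then exactly 3 of a digit (non-capturing group).
A `+?`/`*?`/`{m,n}?` starts at its minimum and grows only as far as needed for what follows to match.
`search` walks the string left to right and returns the first match it finds.
The match spans [1:9] → '43s8l895'.
Captured: group 1 = 's8', group 2 = 'l'.

(1, 9)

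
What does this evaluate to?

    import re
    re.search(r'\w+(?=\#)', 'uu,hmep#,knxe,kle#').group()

'hmep'

Lookahead/lookbehind check context without consuming it, so the matched span excludes the asserted characters.
`search` walks the string left to right and returns the first match it finds.
The match spans [3:7] → 'hmep'.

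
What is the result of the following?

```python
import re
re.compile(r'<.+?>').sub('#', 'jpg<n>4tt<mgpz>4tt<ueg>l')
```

Lazy quantifiers expand one character at a time until the remainder of the pattern can match.
Every occurrence is swapped for '#'.

'jpg#4tt#4tt#l'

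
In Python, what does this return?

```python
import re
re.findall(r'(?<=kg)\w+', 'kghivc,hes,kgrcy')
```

['hivc', 'rcy']

Because the assertion is zero-width, the text it checks is not consumed and won't appear in the result.
Matches: at [2:6] → 'hivc'; at [13:16] → 'rcy'.
With no groups in the pattern, `findall` gives back each whole match — 2 here.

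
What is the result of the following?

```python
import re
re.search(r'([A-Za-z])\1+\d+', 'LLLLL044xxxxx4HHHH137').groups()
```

('L',)

After group 1 captures some text, `\1` only succeeds where that same text appears again.
`search` walks the string left to right and returns the first match it finds.
The match spans [0:8] → 'LLLLL044'.
Captured: group 1 = 'L'.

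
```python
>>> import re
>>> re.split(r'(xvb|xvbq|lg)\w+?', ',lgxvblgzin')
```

[',', 'lg', 'vb', 'lg', 'in']

Because the pattern has a capturing group, `split` also inserts each captured text between the pieces.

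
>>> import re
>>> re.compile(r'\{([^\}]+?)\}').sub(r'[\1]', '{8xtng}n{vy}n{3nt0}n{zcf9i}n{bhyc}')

Matches: at [0:7] → '{8xtng}'; at [8:12] → '{vy}'; at [13:19] → '{3nt0}'; at [20:27] → '{zcf9i}'; at [28:34] → '{bhyc}'.
`\1` in the replacement pulls in group 1's text for each match.

'[8xtng]n[vy]n[3nt0]n[zcf9i]n[bhyc]'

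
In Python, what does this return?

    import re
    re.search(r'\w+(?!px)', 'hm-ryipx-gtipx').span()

(0, 2)

The negative lookahead/lookbehind blocks any match where the forbidden context is present.
Unlike `match`, `search` isn't anchored — it looks for the pattern anywhere in the string.
The match spans [0:2] → 'hm'.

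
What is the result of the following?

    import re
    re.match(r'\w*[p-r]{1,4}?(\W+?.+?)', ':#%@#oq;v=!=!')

None

This matches zero or more of a word character, then 1 to 4 of a character in [p-r] (lazy); then one or more of a non-word character (lazy), then one or more of any character (lazy) (captured).
With `match`, the pattern is implicitly anchored at the beginning.
Here the pattern fails at index 0, so the call returns None.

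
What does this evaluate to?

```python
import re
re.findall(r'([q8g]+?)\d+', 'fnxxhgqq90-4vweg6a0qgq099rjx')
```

['gqq', 'g', 'qgq']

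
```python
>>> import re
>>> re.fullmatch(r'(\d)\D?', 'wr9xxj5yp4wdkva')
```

None

For `fullmatch`, every character of the input must be accounted for by the pattern.
Here the string isn't matched end-to-end, so the call returns None.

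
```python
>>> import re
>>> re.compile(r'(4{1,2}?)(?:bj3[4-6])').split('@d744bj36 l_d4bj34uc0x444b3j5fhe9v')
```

This matches 1 to 2 of a literal '4' (lazy) (captured); then the literal 'bj3', then a character in [4-6] (non-capturing group).
Matches to split on: at [3:9] → '44bj36'; at [13:18] → '4bj34'.
The group in the pattern means `split` returns the separators' captures alongside the pieces.

['@d7', '44', ' l_d', '4', 'uc0x444b3j5fhe9v']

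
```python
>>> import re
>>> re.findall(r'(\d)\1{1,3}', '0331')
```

['3']

A backreference is literal: `\1` must see the identical characters the first group matched.
Scanning left to right: at [1:3] match '33', group 1 = '3'.
With a single group, `findall` returns only what that group captured — 1 item.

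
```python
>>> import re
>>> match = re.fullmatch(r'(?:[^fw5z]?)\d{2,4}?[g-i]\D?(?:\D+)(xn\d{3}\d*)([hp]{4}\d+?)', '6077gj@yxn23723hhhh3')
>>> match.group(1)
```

'xn23723'

The match spans [0:20] → '6077gj@yxn23723hhhh3'.
Captured: group 1 = 'xn23723', group 2 = 'hhhh3'.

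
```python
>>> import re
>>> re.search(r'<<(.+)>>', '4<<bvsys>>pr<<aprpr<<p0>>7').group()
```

'<<bvsys>>pr<<aprpr<<p0>>'

The match spans [1:25] → '<<bvsys>>pr<<aprpr<<p0>>'.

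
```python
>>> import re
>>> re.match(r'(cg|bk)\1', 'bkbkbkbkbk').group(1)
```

The backreference `\1` re-matches whatever the first group consumed, character for character.
`re.match` only tries the pattern at the start of the string.
The match spans [0:4] → 'bkbk'.
Captured: group 1 = 'bk'.

'bk'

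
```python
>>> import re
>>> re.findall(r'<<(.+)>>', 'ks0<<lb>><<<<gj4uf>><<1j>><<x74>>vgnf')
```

Matches: at [3:33] match '<<lb>><<<<gj4uf>><<1j>><<x74>>', group 1 = 'lb>><<<<gj4uf>><<1j>><<x74'.
One capturing group, so `findall` returns just the captured substring from the one match — 1 in all.

['lb>><<<<gj4uf>><<1j>><<x74']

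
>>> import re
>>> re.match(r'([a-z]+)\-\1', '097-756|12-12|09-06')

None

`re.match` only tries the pattern at the start of the string.
Here position 0 doesn't satisfy it, so the call returns None.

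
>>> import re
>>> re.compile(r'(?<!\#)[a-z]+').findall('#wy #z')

['y']

The negative lookaround is zero-width — it rules out positions where the adjacent text would match, without consuming anything.
Matches: at [2:3] → 'y'.
With no groups in the pattern, `findall` gives back each whole match — 1 here.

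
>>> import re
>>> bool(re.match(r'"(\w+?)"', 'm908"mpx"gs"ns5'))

False

`match` is anchored at position 0; if the pattern doesn't fit there, it returns None.
Here the string doesn't start with a match, so the call returns None, and `bool(None)` is False.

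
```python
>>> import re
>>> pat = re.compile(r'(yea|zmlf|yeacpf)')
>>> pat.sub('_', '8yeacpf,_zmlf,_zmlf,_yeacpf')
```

'8_cpf,__,__,__cpf'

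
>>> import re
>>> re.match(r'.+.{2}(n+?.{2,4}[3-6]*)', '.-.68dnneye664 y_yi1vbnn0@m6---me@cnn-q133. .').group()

'.-.68dnneye664 y_yi1vbnn0@m6---me@cnn-q133'

This matches one or more of any character, then exactly 2 of any character; then one or more of the literal 'n' (lazy), then 2 to 4 of any character, then zero or more of a character in [3-6] (captured).
With `match`, the pattern is implicitly anchored at the beginning.
The match spans [0:42] → '.-.68dnneye664 y_yi1vbnn0@m6---me@cnn-q133'.
Captured: group 1 = 'n-q133'.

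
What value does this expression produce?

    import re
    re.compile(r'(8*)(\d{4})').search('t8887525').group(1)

This matches zero or more of a literal '8' (captured); then exactly 4 of a digit (captured).
`re.search` scans for the first position where the pattern succeeds.
The match spans [1:8] → '8887525'.
Captured: group 1 = '888', group 2 = '7525'.

'888'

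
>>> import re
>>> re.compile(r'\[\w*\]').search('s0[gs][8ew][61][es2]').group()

'[gs]'

The match spans [2:6] → '[gs]'.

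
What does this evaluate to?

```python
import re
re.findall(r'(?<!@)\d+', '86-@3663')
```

A negative assertion filters positions out without eating any characters.
Matches: at [0:2] → '86'; at [5:8] → '663'.
No capturing groups, so `findall` returns the 2 full match strings.

['86', '663']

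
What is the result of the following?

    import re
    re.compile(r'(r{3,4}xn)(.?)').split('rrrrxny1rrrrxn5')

Pattern: 3 to 4 of a literal 'r', then the literal 'xn' (captured); then optionally any character (captured).
Because the pattern has a capturing group, `split` also inserts each captured text between the pieces.

['', 'rrrrxn', 'y', '1', 'rrrrxn', '5', '']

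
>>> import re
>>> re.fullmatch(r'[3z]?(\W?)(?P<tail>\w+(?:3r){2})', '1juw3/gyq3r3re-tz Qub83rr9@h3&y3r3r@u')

None

The pattern matches optionally one of [3z]; then optionally a non-word character (captured); then one or more of a word character, then the literal '3r' repeated 2 times (captured as 'tail').
`fullmatch` succeeds only if the pattern covers the string from start to end.
Here the pattern can't cover the whole string, so the call returns None.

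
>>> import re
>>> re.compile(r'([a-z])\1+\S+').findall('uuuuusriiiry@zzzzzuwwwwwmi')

['u']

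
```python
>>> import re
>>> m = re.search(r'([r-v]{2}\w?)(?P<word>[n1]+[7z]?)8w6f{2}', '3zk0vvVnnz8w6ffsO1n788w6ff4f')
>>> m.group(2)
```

The match spans [4:15] → 'vvVnnz8w6ff'.
Captured: group 1 = 'vvV', group 2 = 'nnz'.

'nnz'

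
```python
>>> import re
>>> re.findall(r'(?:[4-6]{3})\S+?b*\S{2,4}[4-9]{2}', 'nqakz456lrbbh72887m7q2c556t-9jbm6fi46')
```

Pattern: exactly 3 of a character in [4-6] (non-capturing group); then one or more of a non-whitespace character (lazy); then zero or more of the literal 'b', then 2 to 4 of a non-whitespace character, then exactly 2 of a character in [4-9].
Because the quantifier is non-greedy, it stops expanding at the earliest point where the rest of the pattern can succeed.
Matches: at [5:18] → '456lrbbh72887'; at [23:37] → '556t-9jbm6fi46'.
Since nothing is captured, `findall` lists the 2 matched substrings directly.

['456lrbbh72887', '556t-9jbm6fi46']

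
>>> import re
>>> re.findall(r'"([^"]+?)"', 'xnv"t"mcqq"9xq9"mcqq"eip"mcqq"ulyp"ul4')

['t', '9xq9', 'eip', 'ulyp']

Scanning left to right: at [3:6] match '"t"', group 1 = 't'; at [10:16] match '"9xq9"', group 1 = '9xq9'; at [20:25] match '"eip"', group 1 = 'eip'; at [29:35] match '"ulyp"', group 1 = 'ulyp'.
One capturing group, so `findall` returns just the captured substring from each match — 4 in all.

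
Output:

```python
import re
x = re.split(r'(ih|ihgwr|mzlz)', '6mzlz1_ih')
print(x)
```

['6', 'mzlz', '1_', 'ih', '']

The group in the pattern means `split` returns the separators' captures alongside the pieces.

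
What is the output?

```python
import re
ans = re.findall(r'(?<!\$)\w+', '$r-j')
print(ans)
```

['j']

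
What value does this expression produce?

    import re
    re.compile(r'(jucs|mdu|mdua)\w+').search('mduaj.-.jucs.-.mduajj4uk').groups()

Alternation isn't longest-match — the leftmost alternative that fits at this position is chosen.
Unlike `match`, `search` isn't anchored — it looks for the pattern anywhere in the string.
The match spans [0:5] → 'mduaj'.
Captured: group 1 = 'mdu'.

('mdu',)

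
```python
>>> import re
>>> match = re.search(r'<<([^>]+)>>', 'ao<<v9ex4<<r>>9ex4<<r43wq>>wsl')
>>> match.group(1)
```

'v9ex4<<r'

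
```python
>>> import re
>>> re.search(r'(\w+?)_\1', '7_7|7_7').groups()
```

('7',)

The match spans [0:3] → '7_7'.
Captured: group 1 = '7'.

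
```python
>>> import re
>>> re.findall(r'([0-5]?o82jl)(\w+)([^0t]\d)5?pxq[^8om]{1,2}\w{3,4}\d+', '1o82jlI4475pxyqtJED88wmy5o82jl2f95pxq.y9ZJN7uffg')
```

Pattern: optionally a character in [0-5], then the literal 'o82', then the literal 'jl' (captured); then one or more of a word character (captured); then any character except [0t], then a digit (captured); then optionally a literal '5', then the literal 'pxq', then 1 to 2 of any character except [8om]; then 3 to 4 of a word character, then one or more of a digit.
Walking the string: at [0:44] match '1o82jlI4475pxyqtJED88wmy5o82jl2f95pxq.y9ZJN7', groups = ('1o82jl', 'I4475pxyqtJED88wmy5o82jl2f', '95').
`findall` packs the 3 group values into a tuple for every match.

[('1o82jl', 'I4475pxyqtJED88wmy5o82jl2f', '95')]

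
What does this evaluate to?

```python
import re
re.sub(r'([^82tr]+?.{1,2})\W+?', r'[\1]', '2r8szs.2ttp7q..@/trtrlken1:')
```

'2r8[szs]2tt[p7q][.@]trtr[lken1]'

This matches one or more of any character except [82tr] (lazy), then 1 to 2 of any character (captured); then one or more of a non-word character (lazy).
The replacement refers to a captured group, so each match is rewritten using its own captured text.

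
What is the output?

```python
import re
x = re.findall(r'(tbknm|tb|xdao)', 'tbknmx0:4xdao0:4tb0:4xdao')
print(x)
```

Alternation isn't longest-match — the leftmost alternative that fits at this position is chosen.
Walking the string: at [0:5] match 'tbknm', group 1 = 'tbknm'; at [9:13] match 'xdao', group 1 = 'xdao'; at [16:18] match 'tb', group 1 = 'tb'; at [21:25] match 'xdao', group 1 = 'xdao'.
`findall` collects group 1 from each match (4 total).

['tbknm', 'xdao', 'tb', 'xdao']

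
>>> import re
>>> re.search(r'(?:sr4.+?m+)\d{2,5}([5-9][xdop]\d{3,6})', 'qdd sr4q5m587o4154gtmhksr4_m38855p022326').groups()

('7o4154',)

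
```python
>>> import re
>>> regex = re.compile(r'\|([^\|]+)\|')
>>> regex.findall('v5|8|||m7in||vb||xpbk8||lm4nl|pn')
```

['8', 'm7in', 'vb', 'xpbk8', 'lm4nl']

Walking the string: at [2:5] match '|8|', group 1 = '8'; at [6:12] match '|m7in|', group 1 = 'm7in'; at [12:16] match '|vb|', group 1 = 'vb'; at [16:23] match '|xpbk8|', group 1 = 'xpbk8'; at [23:30] match '|lm4nl|', group 1 = 'lm4nl'.
One capturing group, so `findall` returns just the captured substring from each match — 5 in all.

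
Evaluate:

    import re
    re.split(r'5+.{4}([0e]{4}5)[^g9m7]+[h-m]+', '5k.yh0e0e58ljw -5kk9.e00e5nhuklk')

['', '0e0e5', '9.e00e5nhuklk']

The pattern matches one or more of a literal '5', then exactly 4 of any character; then exactly 4 of one of [0e], then a literal '5' (captured); then one or more of any character except [g9m7], then one or more of a character in [h-m].
Matches to split on: at [0:19] → '5k.yh0e0e58ljw -5kk'.
`re.split` interleaves the captured-group text with the surrounding fragments.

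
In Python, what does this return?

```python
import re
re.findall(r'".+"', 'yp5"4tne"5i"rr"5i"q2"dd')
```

['"4tne"5i"rr"5i"q2"']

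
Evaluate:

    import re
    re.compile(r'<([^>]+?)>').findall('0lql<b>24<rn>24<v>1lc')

Because there's exactly one group, `findall` drops the full match and keeps group 1 from each hit.

['b', 'rn', 'v']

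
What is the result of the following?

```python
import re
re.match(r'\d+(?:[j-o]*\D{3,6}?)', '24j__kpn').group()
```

`re.match` only tries the pattern at the start of the string.
The match spans [0:6] → '24j__k'.

'24j__k'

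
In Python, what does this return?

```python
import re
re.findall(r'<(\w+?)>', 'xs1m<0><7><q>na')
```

One capturing group, so `findall` returns just the captured substring from each match — 3 in all.

['0', '7', 'q']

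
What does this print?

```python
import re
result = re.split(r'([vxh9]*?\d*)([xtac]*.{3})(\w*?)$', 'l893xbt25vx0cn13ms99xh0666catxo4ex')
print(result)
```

The pattern matches zero or more of one of [vxh9] (lazy), then zero or more of a digit (captured); then zero or more of one of [xtac], then exactly 3 of any character (captured); then zero or more of a word character (lazy) (captured); then anchored at the end.
Matches to split on: at [0:34] → 'l893xbt25vx0cn13ms99xh0666catxo4ex'.
The group in the pattern means `split` returns the separators' captures alongside the pieces.

['', '', 'l89', '3xbt25vx0cn13ms99xh0666catxo4ex', '']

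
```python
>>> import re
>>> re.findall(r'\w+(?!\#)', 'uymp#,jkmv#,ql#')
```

The negative lookaround is zero-width — it rules out positions where the adjacent text would match, without consuming anything.
Matches: at [0:3] → 'uym'; at [6:9] → 'jkm'; at [12:13] → 'q'.
With no groups in the pattern, `findall` gives back each whole match — 3 here.

['uym', 'jkm', 'q']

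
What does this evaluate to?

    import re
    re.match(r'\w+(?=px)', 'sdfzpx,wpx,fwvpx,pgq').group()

'sdfz'

`re.match` won't scan ahead — the pattern has to work from the very first character.
The match spans [0:4] → 'sdfz'.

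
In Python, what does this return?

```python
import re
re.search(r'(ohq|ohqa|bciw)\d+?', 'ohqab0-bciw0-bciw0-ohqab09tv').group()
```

'bciw0'

`re.search` scans for the first position where the pattern succeeds.
The match spans [7:12] → 'bciw0'.
Captured: group 1 = 'bciw'.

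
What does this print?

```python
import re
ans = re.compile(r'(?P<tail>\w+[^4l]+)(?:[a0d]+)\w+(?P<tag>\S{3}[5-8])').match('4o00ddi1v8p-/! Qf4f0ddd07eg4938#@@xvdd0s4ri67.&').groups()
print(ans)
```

('4o00', 'i1v8')

The match spans [0:10] → '4o00ddi1v8'.
Captured: group 1 = '4o00', group 2 = 'i1v8'.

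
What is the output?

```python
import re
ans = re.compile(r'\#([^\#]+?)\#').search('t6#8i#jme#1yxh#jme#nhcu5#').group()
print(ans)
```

#8i#

The match spans [2:6] → '#8i#'.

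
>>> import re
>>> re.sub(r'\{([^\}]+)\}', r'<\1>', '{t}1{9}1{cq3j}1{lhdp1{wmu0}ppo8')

'<t>1<9>1<cq3j>1<lhdp1{wmu0>ppo8'

Matches: at [0:3] → '{t}'; at [4:7] → '{9}'; at [8:14] → '{cq3j}'; at [15:27] → '{lhdp1{wmu0}'.
`\1` in the replacement pulls in group 1's text for each match.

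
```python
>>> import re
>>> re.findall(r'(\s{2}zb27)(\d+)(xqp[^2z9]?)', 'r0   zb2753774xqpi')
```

[('  zb27', '53774', 'xqpi')]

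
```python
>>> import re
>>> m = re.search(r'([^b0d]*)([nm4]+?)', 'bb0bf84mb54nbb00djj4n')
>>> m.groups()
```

('f84', 'm')

The match spans [4:8] → 'f84m'.
Captured: group 1 = 'f84', group 2 = 'm'.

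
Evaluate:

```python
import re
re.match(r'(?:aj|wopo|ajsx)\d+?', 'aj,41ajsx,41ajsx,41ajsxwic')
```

None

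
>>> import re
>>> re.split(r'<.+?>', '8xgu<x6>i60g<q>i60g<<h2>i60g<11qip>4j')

Each match becomes a cut point; 5 segments remain.

['8xgu', 'i60g', 'i60g', 'i60g', '4j']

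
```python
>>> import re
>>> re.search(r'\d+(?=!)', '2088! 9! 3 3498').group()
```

'2088'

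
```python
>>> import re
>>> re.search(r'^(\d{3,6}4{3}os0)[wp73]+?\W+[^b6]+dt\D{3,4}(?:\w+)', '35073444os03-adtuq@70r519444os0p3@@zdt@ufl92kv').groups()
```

The pattern matches anchored at the start of the string; then 3 to 6 of a digit, then exactly 3 of a literal '4', then the literal 'os0' (captured); then one or more of one of [wp73] (lazy); then one or more of a non-word character, then one or more of any character except [b6]; then the literal 'dt', then 3 to 4 of a non-digit; then one or more of a word character (non-capturing group).
Unlike `match`, `search` isn't anchored — it looks for the pattern anywhere in the string.
The match spans [0:46] → '35073444os03-adtuq@70r519444os0p3@@zdt@ufl92kv'.
Captured: group 1 = '35073444os0'.

('35073444os0',)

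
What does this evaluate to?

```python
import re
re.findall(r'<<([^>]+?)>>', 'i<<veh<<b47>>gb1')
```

Walking the string: at [1:13] match '<<veh<<b47>>', group 1 = 'veh<<b47'.
One capturing group, so `findall` returns just the captured substring from the one match — 1 in all.

['veh<<b47']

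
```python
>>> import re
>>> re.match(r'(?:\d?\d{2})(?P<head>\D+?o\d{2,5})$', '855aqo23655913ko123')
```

This matches optionally a digit, then exactly 2 of a digit (non-capturing group); then one or more of a non-digit (lazy), then a literal 'o', then 2 to 5 of a digit (captured as 'head'); then anchored at the end.
`re.match` only tries the pattern at the start of the string.
Here the pattern fails at index 0, so the call returns None.

None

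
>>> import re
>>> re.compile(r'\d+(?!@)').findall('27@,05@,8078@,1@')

['2', '0', '807']

The negative lookaround is zero-width — it rules out positions where the adjacent text would match, without consuming anything.
No capturing groups, so `findall` returns the 3 full match strings.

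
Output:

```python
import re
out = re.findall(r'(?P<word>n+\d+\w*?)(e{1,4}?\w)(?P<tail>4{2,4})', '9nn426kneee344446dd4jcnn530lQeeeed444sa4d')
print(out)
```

[('nn426kn', 'eee3', '4444'), ('nn530lQ', 'eeeed', '444')]

This matches one or more of a literal 'n', then one or more of a digit, then zero or more of a word character (lazy) (captured as 'word'); then 1 to 4 of the literal 'e' (lazy), then a word character (captured); then 2 to 4 of a literal '4' (captured as 'tail').
With the lazy modifier that quantifier settles for the fewest repetitions that let the rest of the pattern succeed (the atoms after it are unaffected and can still be greedy).
Matches: at [1:16] match 'nn426kneee34444', groups = ('nn426kn', 'eee3', '4444'); at [22:37] match 'nn530lQeeeed444', groups = ('nn530lQ', 'eeeed', '444').
`findall` packs the 3 group values into a tuple for every match.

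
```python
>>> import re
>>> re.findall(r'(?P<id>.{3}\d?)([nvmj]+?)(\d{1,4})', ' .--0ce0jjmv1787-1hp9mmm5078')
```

[('0ce0', 'jjmv', '1787'), ('1hp9', 'mmm', '5078')]

3 groups means each result is a tuple of 3 captured strings — 2 here.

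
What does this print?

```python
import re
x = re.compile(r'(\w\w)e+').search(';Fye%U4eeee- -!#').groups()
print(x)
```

('Fy',)

The match spans [1:4] → 'Fye'.
Captured: group 1 = 'Fy'.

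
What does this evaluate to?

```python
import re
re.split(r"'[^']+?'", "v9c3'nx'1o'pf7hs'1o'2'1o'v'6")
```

Each match becomes a cut point; 5 segments remain.

['v9c3', '1o', '1o', '1o', '6']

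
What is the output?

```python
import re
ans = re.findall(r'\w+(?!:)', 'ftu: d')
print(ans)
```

`(?!…)`/`(?<!…)` only lets a position through if the neighbouring text does NOT match; no characters are consumed.
Walking the string: at [0:2] → 'ft'; at [5:6] → 'd'.
With no groups in the pattern, `findall` gives back each whole match — 2 here.

['ft', 'd']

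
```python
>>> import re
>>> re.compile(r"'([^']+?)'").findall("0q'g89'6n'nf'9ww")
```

['g89', 'nf']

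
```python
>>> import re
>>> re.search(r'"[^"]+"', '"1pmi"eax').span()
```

`re.search` tries every starting position until one works.
The match spans [0:6] → '"1pmi"'.

(0, 6)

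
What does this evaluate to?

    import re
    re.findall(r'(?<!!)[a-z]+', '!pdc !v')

Because the assertion is negative and zero-width, positions next to the forbidden text are skipped.
Since nothing is captured, `findall` lists the 1 matched substring directly.

['dc']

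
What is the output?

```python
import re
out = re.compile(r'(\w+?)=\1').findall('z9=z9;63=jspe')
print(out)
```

`\1` has to match the exact text group 1 already captured.
Matches: at [0:5] match 'z9=z9', group 1 = 'z9'.
Because there's exactly one group, `findall` drops the full match and keeps group 1 from the one hit.

['z9']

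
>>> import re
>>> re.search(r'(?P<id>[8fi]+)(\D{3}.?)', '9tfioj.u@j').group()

'fioj.u'

Pattern: one or more of one of [8fi] (captured as 'id'); then exactly 3 of a non-digit, then optionally any character (captured).
Unlike `match`, `search` isn't anchored — it looks for the pattern anywhere in the string.
The match spans [2:8] → 'fioj.u'.
Captured: group 1 = 'fi', group 2 = 'oj.u'.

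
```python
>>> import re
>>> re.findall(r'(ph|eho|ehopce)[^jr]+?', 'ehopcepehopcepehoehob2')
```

Branches in `(...|...)` are attempted left-to-right; the first branch that allows the whole pattern to succeed is taken.
Scanning left to right: at [0:4] match 'ehop', group 1 = 'eho'; at [7:11] match 'ehop', group 1 = 'eho'; at [14:18] match 'ehoe', group 1 = 'eho'.
With a single group, `findall` returns only what that group captured — 3 items.

['eho', 'eho', 'eho']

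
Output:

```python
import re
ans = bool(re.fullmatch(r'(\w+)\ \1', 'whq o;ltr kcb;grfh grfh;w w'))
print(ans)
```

A backreference is literal: `\1` must see the identical characters the first group matched.
For `fullmatch`, every character of the input must be accounted for by the pattern.
Here the string isn't matched end-to-end, so the call returns None, and `bool(None)` is False.

False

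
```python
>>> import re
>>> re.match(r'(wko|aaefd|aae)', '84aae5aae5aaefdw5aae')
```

None

With `match`, the pattern is implicitly anchored at the beginning.
Here the string doesn't start with a match, so the call returns None.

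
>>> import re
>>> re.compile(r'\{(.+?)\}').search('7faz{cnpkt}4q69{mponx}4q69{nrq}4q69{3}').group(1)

The match spans [4:11] → '{cnpkt}'.
Captured: group 1 = 'cnpkt'.

'cnpkt'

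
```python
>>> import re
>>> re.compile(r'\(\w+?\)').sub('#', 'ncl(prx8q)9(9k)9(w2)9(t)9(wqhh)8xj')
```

Matches: at [3:10] → '(prx8q)'; at [11:15] → '(9k)'; at [16:20] → '(w2)'; at [21:24] → '(t)'; at [25:31] → '(wqhh)'.
Each match is replaced by '#'.

'ncl#9#9#9#9#8xj'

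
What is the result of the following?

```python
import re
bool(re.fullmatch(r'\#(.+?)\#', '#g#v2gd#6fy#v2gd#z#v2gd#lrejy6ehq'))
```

False

`fullmatch` succeeds only if the pattern covers the string from start to end.
Here there's no way to consume every character, so the call returns None, and `bool(None)` is False.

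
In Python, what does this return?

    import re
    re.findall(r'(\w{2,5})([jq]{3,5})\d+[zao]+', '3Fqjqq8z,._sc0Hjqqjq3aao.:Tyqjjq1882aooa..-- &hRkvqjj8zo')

[('3Fq', 'jqq'), ('_sc0H', 'jqqjq'), ('Tyq', 'jjq'), ('hRkv', 'qjj')]

Pattern: 2 to 5 of a word character (captured); then 3 to 5 of one of [jq] (captured); then one or more of a digit, then one or more of one of [zao].
Walking the string: at [0:8] match '3Fqjqq8z', groups = ('3Fq', 'jqq'); at [10:24] match '_sc0Hjqqjq3aao', groups = ('_sc0H', 'jqqjq'); at [26:40] match 'Tyqjjq1882aooa', groups = ('Tyq', 'jjq'); at [46:56] match 'hRkvqjj8zo', groups = ('hRkv', 'qjj').
Multiple groups make `findall` return tuples — one 2-tuple for each match.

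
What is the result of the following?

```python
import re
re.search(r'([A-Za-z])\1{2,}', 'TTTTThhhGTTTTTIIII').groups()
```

('T',)

The match spans [0:5] → 'TTTTT'.
Captured: group 1 = 'T'.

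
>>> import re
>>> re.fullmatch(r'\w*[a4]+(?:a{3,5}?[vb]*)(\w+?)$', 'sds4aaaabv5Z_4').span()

(0, 14)

This matches zero or more of a word character, then one or more of one of [a4]; then 3 to 5 of the literal 'a' (lazy), then zero or more of one of [vb] (non-capturing group); then one or more of a word character (lazy) (captured); then anchored at the end.
`fullmatch` succeeds only if the pattern covers the string from start to end.
The match spans [0:14] → 'sds4aaaabv5Z_4'.
Captured: group 1 = '5Z_4'.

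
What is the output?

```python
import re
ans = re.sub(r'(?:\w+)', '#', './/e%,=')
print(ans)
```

The pattern matches one or more of a word character (non-capturing group).
Matches: at [3:4] → 'e'.
`sub` substitutes '#' at each match site.

.//#%,=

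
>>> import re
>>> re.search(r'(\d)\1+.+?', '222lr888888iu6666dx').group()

`\1` is not a pattern — it's the concrete string captured by group 1, re-applied verbatim.
Unlike `match`, `search` isn't anchored — it looks for the pattern anywhere in the string.
The match spans [0:4] → '222l'.
Captured: group 1 = '2'.

'222l'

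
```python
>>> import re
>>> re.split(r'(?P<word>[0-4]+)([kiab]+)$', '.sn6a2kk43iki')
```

The pattern matches one or more of a character in [0-4] (captured as 'word'); then one or more of one of [kiab] (captured); then anchored at the end.
`re.split` interleaves the captured-group text with the surrounding fragments.

['.sn6a2kk', '43', 'iki', '']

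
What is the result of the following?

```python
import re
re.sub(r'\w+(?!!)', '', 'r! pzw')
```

`(?!…)`/`(?<!…)` only lets a position through if the neighbouring text does NOT match; no characters are consumed.
Matches: at [3:6] → 'pzw'.
`sub` substitutes '' at each match site.

'r! '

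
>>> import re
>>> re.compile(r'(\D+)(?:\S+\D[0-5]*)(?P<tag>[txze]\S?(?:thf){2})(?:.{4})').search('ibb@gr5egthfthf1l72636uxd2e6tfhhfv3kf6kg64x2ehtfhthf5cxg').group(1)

Pattern: one or more of a non-digit (captured); then one or more of a non-whitespace character, then a non-digit, then zero or more of a character in [0-5] (non-capturing group); then one of [txze], then optionally a non-whitespace character, then the literal 'thf' repeated 2 times (captured as 'tag'); then exactly 4 of any character (non-capturing group).
Unlike `match`, `search` isn't anchored — it looks for the pattern anywhere in the string.
The match spans [0:19] → 'ibb@gr5egthfthf1l72'.
Captured: group 1 = 'ibb@', group 2 = 'egthfthf'.

'ibb@'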